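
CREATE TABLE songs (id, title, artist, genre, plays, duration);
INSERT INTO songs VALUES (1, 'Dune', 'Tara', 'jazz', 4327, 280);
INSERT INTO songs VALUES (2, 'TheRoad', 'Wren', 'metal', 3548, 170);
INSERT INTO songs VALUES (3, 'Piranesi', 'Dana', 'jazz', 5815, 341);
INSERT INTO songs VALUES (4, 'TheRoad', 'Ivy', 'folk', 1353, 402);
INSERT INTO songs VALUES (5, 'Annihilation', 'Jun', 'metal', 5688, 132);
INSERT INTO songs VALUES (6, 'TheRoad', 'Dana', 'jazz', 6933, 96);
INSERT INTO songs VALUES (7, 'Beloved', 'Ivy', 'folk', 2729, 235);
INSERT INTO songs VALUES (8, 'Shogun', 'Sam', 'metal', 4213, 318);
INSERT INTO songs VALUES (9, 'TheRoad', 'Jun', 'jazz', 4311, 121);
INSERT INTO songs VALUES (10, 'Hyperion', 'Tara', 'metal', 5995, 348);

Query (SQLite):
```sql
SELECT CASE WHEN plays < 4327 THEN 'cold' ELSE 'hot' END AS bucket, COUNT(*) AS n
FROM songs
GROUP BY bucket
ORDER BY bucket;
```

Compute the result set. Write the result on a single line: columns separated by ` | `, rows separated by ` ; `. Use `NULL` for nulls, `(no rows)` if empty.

cold | 5 ; hot | 5

Bucket rows by plays < 4327 → 'cold' else 'hot'; count each bucket.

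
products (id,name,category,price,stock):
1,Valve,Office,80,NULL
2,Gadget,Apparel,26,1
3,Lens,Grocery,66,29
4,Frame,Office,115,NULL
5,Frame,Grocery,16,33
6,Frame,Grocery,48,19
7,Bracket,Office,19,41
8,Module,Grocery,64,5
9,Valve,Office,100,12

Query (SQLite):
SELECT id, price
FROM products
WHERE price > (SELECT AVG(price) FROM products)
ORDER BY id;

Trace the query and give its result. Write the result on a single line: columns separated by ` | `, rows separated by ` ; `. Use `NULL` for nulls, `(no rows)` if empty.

1 | 80 ; 3 | 66 ; 4 | 115 ; 8 | 64 ; 9 | 100

Scalar subquery: AVG(price) over all products rows = 59.333333 (≈; comparison uses full precision).
Keep rows where price > that value.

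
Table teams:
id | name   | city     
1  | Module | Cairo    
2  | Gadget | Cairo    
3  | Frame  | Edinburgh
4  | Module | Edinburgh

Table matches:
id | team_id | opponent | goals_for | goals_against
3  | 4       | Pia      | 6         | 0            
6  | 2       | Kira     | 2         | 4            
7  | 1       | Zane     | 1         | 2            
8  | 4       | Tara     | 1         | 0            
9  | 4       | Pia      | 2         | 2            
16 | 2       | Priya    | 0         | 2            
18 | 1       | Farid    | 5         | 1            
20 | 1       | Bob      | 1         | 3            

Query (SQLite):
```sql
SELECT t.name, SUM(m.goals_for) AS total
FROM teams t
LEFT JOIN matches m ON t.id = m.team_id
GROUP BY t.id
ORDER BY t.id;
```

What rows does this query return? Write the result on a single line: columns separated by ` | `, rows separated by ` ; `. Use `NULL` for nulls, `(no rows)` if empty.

Module | 7 ; Gadget | 2 ; Frame | NULL ; Module | 9

LEFT JOIN keeps every teams row; unmatched ones get NULL for matches columns.
Group by teams.id and compute SUM(m.goals_for). SUM over an all-NULL group is NULL.
  1: ids {7, 18, 20} → SUM(m.goals_for)=7
  2: ids {6, 16} → SUM(m.goals_for)=2
  3: ids {—} → SUM(m.goals_for)=NULL
  4: ids {3, 8, 9} → SUM(m.goals_for)=9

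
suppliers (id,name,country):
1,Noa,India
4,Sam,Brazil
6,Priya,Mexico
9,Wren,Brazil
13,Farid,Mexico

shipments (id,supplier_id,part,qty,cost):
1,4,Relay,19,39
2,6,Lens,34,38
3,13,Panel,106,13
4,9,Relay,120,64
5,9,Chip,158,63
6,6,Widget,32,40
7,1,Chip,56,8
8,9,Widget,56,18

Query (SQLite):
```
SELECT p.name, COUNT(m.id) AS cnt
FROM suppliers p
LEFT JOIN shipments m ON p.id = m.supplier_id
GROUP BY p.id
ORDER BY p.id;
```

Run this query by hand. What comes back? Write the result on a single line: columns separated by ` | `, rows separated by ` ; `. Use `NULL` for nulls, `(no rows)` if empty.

LEFT JOIN keeps every suppliers row; unmatched ones get NULL for shipments columns.
Group by suppliers.id and compute COUNT(m.id). COUNT(col) of an all-NULL group is 0.
  1: ids {7} → COUNT(m.id)=1
  4: ids {1} → COUNT(m.id)=1
  6: ids {2, 6} → COUNT(m.id)=2
  9: ids {4, 5, 8} → COUNT(m.id)=3
  13: ids {3} → COUNT(m.id)=1

Noa | 1 ; Sam | 1 ; Priya | 2 ; Wren | 3 ; Farid | 1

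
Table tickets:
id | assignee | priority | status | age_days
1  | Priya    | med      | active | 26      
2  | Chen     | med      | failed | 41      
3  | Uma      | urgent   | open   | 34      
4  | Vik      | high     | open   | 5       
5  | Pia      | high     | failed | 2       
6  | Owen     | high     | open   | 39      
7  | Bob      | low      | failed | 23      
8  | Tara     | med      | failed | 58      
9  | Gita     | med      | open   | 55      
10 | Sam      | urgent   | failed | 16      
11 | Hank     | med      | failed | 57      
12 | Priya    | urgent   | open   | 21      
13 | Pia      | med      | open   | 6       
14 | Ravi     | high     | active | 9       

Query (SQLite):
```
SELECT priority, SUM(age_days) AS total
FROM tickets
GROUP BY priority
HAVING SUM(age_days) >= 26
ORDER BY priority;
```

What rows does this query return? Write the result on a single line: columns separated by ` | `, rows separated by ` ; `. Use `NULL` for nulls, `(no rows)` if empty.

high | 55 ; med | 243 ; urgent | 71

Partition tickets by priority; compute SUM(age_days) within each group.
HAVING: keep groups where SUM(age_days) >= 26.
  high: ids {4, 5, 6, 14} → SUM(age_days)=55
  low: ids {7} → SUM(age_days)=23
  med: ids {1, 2, 8, 9, 11, 13} → SUM(age_days)=243
  urgent: ids {3, 10, 12} → SUM(age_days)=71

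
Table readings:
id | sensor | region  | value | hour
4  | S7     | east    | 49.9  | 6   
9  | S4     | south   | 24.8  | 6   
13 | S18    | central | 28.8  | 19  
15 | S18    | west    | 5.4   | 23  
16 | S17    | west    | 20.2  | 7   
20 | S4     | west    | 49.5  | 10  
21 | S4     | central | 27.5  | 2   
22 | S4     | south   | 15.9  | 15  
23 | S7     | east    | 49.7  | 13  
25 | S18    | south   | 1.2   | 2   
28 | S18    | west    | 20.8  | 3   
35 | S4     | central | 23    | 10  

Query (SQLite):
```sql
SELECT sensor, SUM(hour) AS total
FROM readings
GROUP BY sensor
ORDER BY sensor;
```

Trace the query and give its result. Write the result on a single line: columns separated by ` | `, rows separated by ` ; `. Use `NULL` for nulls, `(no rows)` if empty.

S17 | 7 ; S18 | 47 ; S4 | 43 ; S7 | 19

Partition readings by sensor; compute SUM(hour) within each group.
  S17: ids {16} → SUM(hour)=7
  S18: ids {13, 15, 25, 28} → SUM(hour)=47
  S4: ids {9, 20, 21, 22, 35} → SUM(hour)=43
  S7: ids {4, 23} → SUM(hour)=19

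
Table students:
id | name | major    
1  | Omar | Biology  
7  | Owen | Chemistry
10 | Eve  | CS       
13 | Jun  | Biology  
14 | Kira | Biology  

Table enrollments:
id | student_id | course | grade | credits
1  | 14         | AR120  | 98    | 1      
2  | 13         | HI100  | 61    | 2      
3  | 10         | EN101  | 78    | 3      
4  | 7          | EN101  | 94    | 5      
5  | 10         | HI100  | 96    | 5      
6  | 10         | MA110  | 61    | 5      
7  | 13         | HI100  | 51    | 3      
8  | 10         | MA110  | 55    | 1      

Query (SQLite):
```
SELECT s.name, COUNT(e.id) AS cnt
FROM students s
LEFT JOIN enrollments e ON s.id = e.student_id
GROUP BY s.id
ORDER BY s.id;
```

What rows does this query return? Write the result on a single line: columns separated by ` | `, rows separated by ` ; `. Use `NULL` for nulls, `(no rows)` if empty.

LEFT JOIN keeps every students row; unmatched ones get NULL for enrollments columns.
Group by students.id and compute COUNT(e.id). COUNT(col) of an all-NULL group is 0.
  1: ids {—} → COUNT(e.id)=0
  7: ids {4} → COUNT(e.id)=1
  10: ids {3, 5, 6, 8} → COUNT(e.id)=4
  13: ids {2, 7} → COUNT(e.id)=2
  14: ids {1} → COUNT(e.id)=1

Omar | 0 ; Owen | 1 ; Eve | 4 ; Jun | 2 ; Kira | 1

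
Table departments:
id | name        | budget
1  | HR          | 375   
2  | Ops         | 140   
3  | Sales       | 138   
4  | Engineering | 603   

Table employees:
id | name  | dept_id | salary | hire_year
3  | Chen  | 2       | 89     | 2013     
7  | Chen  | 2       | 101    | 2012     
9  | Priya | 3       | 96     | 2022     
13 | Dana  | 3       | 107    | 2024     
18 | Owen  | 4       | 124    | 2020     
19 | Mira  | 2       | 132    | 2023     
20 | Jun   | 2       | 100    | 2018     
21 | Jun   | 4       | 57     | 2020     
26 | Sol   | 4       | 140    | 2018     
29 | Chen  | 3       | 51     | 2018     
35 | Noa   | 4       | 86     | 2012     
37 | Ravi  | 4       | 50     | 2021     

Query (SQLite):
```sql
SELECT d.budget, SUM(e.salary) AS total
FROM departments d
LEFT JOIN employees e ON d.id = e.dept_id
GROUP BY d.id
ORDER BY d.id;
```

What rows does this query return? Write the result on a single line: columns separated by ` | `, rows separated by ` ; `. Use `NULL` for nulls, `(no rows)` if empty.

LEFT JOIN keeps every departments row; unmatched ones get NULL for employees columns.
Group by departments.id and compute SUM(e.salary). SUM over an all-NULL group is NULL.
  1: ids {—} → SUM(e.salary)=NULL
  2: ids {3, 7, 19, 20} → SUM(e.salary)=422
  3: ids {9, 13, 29} → SUM(e.salary)=254
  4: ids {18, 21, 26, 35, 37} → SUM(e.salary)=457

375 | NULL ; 140 | 422 ; 138 | 254 ; 603 | 457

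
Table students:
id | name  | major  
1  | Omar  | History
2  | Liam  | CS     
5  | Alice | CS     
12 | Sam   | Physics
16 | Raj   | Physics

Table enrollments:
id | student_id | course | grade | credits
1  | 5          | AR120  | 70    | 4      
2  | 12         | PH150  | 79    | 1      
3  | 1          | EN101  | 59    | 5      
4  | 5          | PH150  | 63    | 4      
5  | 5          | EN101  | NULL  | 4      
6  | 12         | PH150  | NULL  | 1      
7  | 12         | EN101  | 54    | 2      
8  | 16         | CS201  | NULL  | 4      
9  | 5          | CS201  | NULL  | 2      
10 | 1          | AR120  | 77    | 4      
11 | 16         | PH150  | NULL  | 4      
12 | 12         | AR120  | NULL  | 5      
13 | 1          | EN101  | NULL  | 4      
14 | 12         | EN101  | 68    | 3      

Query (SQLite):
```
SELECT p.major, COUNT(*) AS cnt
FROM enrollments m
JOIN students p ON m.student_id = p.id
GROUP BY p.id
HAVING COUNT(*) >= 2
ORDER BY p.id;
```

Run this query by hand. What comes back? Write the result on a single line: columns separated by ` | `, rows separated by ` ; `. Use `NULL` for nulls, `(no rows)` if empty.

History | 3 ; CS | 4 ; Physics | 5 ; Physics | 2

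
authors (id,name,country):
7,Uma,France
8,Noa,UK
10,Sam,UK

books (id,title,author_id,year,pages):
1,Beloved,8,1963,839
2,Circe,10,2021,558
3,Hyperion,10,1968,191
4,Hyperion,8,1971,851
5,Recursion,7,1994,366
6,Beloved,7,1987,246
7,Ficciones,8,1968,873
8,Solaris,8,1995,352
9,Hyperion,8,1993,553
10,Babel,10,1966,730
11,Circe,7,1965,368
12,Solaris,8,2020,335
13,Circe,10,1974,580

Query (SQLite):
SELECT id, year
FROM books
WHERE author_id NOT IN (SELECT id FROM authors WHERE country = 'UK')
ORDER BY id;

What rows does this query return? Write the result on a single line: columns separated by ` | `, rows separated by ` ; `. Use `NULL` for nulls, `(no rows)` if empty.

5 | 1994 ; 6 | 1987 ; 11 | 1965

Inner query: authors.id where country = 'UK'.
Outer: keep books rows whose author_id is not in that set.
Inner query → {8, 10}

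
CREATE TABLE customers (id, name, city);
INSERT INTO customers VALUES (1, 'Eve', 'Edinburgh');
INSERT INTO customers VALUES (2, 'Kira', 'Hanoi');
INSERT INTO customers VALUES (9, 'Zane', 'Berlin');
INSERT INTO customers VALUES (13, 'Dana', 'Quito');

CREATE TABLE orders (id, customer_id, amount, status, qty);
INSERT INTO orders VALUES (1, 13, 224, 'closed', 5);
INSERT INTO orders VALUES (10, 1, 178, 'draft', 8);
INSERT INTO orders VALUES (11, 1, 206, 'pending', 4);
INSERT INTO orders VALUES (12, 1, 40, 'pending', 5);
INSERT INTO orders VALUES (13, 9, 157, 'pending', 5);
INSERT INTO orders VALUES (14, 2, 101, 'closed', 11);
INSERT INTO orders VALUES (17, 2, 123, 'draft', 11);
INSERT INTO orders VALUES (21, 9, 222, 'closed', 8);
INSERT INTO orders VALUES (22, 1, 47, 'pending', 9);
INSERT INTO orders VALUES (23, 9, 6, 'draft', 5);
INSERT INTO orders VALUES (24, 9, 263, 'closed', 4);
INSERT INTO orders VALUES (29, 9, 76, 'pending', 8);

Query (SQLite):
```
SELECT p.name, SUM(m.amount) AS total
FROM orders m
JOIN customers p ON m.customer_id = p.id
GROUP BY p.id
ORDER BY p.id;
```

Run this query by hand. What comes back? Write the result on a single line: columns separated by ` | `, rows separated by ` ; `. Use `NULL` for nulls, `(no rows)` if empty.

Eve | 471 ; Kira | 224 ; Zane | 724 ; Dana | 224

Join each orders row to its customers via customer_id.
Group joined rows by customers.id; compute SUM(m.amount) per group.
  1: ids {10, 11, 12, 22} → SUM(m.amount)=471
  2: ids {14, 17} → SUM(m.amount)=224
  9: ids {13, 21, 23, 24, 29} → SUM(m.amount)=724
  13: ids {1} → SUM(m.amount)=224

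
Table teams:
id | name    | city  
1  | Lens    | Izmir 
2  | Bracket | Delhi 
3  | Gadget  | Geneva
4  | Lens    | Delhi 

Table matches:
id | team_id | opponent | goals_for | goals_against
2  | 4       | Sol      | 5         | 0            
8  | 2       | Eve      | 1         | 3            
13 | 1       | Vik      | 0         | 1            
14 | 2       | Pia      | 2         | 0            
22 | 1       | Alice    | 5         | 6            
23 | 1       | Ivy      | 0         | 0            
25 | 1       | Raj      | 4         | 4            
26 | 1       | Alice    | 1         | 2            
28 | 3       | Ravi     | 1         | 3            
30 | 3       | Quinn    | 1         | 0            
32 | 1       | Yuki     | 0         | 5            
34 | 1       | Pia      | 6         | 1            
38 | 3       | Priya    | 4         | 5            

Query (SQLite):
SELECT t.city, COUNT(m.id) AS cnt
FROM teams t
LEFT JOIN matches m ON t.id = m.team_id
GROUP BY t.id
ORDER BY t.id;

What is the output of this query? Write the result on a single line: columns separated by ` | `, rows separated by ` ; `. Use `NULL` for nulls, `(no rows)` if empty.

Izmir | 7 ; Delhi | 2 ; Geneva | 3 ; Delhi | 1

LEFT JOIN keeps every teams row; unmatched ones get NULL for matches columns.
Group by teams.id and compute COUNT(m.id). COUNT(col) of an all-NULL group is 0.
  1: ids {13, 22, 23, 25, 26, 32, 34} → COUNT(m.id)=7
  2: ids {8, 14} → COUNT(m.id)=2
  3: ids {28, 30, 38} → COUNT(m.id)=3
  4: ids {2} → COUNT(m.id)=1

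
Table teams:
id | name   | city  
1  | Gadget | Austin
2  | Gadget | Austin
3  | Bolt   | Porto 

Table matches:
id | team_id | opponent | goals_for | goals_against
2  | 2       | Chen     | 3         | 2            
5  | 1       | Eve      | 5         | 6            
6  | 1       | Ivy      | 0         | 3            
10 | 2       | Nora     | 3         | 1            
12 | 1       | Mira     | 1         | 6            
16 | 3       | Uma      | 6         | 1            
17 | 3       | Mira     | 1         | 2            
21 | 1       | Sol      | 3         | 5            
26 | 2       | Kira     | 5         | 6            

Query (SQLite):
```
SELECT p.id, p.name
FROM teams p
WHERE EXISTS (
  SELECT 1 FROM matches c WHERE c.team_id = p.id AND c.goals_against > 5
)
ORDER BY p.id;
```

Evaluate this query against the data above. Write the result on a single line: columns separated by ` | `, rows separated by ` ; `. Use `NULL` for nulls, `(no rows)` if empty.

1 | Gadget ; 2 | Gadget

For each teams row, check whether any matches with matching team_id has goals_against > 5.
Keep rows where that is true.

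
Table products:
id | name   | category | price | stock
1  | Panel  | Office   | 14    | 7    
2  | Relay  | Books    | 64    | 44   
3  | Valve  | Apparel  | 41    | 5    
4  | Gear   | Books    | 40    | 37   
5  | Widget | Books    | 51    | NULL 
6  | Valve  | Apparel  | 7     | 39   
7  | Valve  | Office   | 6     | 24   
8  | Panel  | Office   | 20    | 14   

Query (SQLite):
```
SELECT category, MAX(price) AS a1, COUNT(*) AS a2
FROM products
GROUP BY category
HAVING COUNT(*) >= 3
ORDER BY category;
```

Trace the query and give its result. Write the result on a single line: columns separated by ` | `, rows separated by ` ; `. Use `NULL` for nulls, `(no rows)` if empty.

Books | 64 | 3 ; Office | 20 | 3

Group products by category.
Per group compute: MAX(price), COUNT(*).
HAVING: drop groups with fewer than 3 rows.
  Apparel: ids {3, 6} → MAX(price)=41, COUNT(*)=2
  Books: ids {2, 4, 5} → MAX(price)=64, COUNT(*)=3
  Office: ids {1, 7, 8} → MAX(price)=20, COUNT(*)=3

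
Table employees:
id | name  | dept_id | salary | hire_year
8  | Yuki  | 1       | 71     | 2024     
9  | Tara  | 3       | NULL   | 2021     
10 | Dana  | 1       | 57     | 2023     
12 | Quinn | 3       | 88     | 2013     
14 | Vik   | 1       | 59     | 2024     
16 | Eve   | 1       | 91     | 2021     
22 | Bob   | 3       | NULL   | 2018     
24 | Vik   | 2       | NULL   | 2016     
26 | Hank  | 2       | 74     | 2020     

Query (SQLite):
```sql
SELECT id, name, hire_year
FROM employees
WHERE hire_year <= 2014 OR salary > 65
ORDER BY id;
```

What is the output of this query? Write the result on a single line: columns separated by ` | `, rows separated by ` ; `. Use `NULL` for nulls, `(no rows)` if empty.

8 | Yuki | 2024 ; 12 | Quinn | 2013 ; 16 | Eve | 2021 ; 26 | Hank | 2020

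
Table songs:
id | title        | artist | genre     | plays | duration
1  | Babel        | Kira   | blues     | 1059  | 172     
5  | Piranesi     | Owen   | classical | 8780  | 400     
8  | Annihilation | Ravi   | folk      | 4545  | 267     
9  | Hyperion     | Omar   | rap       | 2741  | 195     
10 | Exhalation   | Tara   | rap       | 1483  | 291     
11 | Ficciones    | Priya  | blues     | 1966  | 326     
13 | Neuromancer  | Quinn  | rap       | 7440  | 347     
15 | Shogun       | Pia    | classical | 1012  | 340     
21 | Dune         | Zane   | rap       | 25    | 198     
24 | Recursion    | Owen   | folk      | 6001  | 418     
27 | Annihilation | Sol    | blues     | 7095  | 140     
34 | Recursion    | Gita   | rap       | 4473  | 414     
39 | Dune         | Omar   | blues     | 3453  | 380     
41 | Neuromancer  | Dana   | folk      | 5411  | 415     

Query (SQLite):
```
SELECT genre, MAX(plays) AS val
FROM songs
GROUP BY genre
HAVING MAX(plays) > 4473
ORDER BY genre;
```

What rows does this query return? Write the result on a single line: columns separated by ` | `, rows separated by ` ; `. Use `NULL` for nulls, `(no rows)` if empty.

blues | 7095 ; classical | 8780 ; folk | 6001 ; rap | 7440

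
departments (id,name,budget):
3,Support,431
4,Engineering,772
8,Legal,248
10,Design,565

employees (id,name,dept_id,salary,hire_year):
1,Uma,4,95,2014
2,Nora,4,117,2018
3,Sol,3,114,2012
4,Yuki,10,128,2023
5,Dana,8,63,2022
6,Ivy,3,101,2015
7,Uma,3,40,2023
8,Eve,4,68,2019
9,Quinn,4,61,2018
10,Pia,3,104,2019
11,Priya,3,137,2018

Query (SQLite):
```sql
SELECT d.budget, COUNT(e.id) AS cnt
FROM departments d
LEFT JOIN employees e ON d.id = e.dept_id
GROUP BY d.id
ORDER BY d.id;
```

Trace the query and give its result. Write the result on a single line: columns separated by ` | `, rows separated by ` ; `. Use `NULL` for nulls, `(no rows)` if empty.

431 | 5 ; 772 | 4 ; 248 | 1 ; 565 | 1

LEFT JOIN keeps every departments row; unmatched ones get NULL for employees columns.
Group by departments.id and compute COUNT(e.id). COUNT(col) of an all-NULL group is 0.
  3: ids {3, 6, 7, 10, 11} → COUNT(e.id)=5
  4: ids {1, 2, 8, 9} → COUNT(e.id)=4
  8: ids {5} → COUNT(e.id)=1
  10: ids {4} → COUNT(e.id)=1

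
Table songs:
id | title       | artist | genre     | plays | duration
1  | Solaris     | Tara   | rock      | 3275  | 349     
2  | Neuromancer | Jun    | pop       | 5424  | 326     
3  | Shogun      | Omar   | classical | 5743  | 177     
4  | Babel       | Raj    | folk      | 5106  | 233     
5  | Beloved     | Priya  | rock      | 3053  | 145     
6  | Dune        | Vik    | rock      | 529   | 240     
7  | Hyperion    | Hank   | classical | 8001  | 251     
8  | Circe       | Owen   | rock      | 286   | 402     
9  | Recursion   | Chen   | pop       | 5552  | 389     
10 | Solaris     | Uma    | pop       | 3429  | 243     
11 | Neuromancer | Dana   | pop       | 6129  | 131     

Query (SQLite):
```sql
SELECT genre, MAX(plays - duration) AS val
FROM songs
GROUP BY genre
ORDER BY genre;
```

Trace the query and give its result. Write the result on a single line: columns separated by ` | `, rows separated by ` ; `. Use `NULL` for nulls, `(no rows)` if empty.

classical | 7750 ; folk | 4873 ; pop | 5998 ; rock | 2926

For each row compute plays - duration.
Group by genre; take MAX of the expression per group.
  classical: ids {3, 7} → MAX(plays - duration)=7750
  folk: ids {4} → MAX(plays - duration)=4873
  pop: ids {2, 9, 10, 11} → MAX(plays - duration)=5998
  rock: ids {1, 5, 6, 8} → MAX(plays - duration)=2926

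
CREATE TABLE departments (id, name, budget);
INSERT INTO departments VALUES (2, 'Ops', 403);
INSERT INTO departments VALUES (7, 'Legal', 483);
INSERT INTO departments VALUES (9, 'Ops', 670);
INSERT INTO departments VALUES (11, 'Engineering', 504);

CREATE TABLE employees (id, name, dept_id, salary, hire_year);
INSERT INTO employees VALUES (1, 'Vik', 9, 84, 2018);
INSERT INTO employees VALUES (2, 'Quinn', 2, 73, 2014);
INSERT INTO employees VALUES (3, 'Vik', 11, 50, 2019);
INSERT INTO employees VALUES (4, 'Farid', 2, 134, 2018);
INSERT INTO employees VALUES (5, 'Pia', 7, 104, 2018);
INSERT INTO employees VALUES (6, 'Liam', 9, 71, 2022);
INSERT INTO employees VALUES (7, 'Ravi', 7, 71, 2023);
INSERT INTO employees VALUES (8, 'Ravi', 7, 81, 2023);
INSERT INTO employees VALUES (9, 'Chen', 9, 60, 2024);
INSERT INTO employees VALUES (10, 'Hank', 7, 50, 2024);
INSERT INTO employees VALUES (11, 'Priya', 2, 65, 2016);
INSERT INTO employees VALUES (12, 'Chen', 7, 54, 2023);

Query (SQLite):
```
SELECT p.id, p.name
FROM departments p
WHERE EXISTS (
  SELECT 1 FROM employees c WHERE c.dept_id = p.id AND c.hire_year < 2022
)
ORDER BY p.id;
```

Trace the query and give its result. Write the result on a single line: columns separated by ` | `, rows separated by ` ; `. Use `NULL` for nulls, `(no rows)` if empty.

For each departments row, check whether any employees with matching dept_id has hire_year < 2022.
Keep rows where that is true.

2 | Ops ; 7 | Legal ; 9 | Ops ; 11 | Engineering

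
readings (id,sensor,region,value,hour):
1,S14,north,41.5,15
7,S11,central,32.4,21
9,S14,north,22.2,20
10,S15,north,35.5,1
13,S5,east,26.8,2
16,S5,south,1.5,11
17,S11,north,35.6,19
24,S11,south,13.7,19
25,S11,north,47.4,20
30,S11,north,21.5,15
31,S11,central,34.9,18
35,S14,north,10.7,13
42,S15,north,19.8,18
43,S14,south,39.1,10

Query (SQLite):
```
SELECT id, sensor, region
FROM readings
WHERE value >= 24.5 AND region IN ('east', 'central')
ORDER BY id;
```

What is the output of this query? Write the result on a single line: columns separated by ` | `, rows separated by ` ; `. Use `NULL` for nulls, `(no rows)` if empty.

7 | S11 | central ; 13 | S5 | east ; 31 | S11 | central

value >= 24.5: ids {1, 7, 10, 13, 17, 25, 31, 43}
region IN ('east', 'central'): ids {7, 13, 31}
Combine with AND.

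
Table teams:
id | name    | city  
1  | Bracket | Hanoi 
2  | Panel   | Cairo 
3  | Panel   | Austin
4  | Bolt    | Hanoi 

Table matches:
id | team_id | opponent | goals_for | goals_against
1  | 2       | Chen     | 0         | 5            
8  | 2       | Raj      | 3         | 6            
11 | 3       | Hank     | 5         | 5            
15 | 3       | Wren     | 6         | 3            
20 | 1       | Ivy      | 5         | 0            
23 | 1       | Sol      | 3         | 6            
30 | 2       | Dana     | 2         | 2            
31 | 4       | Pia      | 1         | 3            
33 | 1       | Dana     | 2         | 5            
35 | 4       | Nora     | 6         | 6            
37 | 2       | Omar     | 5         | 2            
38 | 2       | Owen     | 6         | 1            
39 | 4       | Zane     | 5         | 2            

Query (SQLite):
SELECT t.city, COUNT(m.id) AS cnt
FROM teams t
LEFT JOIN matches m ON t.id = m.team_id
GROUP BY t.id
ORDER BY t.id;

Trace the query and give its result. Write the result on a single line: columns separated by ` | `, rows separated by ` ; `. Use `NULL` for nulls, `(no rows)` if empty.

Hanoi | 3 ; Cairo | 5 ; Austin | 2 ; Hanoi | 3

LEFT JOIN keeps every teams row; unmatched ones get NULL for matches columns.
Group by teams.id and compute COUNT(m.id). COUNT(col) of an all-NULL group is 0.
  1: ids {20, 23, 33} → COUNT(m.id)=3
  2: ids {1, 8, 30, 37, 38} → COUNT(m.id)=5
  3: ids {11, 15} → COUNT(m.id)=2
  4: ids {31, 35, 39} → COUNT(m.id)=3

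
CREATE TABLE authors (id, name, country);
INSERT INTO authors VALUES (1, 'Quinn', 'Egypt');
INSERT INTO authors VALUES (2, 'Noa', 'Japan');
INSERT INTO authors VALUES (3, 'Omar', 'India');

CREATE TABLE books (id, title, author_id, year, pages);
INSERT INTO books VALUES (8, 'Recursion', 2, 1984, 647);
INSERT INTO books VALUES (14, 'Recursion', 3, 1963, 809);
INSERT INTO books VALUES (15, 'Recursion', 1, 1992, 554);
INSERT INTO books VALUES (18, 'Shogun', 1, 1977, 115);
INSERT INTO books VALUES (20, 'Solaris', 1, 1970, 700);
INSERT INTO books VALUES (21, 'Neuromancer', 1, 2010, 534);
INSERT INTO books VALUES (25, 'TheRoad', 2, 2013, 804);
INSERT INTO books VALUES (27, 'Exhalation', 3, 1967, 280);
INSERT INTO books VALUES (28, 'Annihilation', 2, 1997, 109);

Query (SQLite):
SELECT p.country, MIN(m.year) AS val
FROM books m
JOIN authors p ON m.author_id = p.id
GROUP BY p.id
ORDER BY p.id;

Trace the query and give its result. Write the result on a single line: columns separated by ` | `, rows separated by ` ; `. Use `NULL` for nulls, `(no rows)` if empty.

Join each books row to its authors via author_id.
Group joined rows by authors.id; compute MIN(m.year) per group.
  1: ids {15, 18, 20, 21} → MIN(m.year)=1970
  2: ids {8, 25, 28} → MIN(m.year)=1984
  3: ids {14, 27} → MIN(m.year)=1963

Egypt | 1970 ; Japan | 1984 ; India | 1963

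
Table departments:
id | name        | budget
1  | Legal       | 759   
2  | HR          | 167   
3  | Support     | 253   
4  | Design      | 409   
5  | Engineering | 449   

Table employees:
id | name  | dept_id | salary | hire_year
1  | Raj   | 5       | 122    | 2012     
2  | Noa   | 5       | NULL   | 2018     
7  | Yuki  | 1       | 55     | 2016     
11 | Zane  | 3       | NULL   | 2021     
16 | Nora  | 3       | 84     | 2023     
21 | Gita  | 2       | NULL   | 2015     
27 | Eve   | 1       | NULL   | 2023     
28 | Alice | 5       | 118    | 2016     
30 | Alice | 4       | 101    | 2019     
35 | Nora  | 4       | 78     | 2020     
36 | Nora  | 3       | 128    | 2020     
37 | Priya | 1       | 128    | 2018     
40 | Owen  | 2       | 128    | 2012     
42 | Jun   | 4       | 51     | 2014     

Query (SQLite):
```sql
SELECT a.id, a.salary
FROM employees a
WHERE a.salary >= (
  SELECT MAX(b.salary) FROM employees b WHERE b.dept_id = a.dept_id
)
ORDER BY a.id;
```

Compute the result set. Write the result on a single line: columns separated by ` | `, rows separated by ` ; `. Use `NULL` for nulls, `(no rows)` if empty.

For each employees row a, compute MAX(salary) over rows sharing a.dept_id.
Keep row a if a.salary >= that per-group MAX.
  dept_id=1: MAX(salary) = 128
  dept_id=2: MAX(salary) = 128
  dept_id=3: MAX(salary) = 128
  dept_id=4: MAX(salary) = 101
  dept_id=5: MAX(salary) = 122

1 | 122 ; 30 | 101 ; 36 | 128 ; 37 | 128 ; 40 | 128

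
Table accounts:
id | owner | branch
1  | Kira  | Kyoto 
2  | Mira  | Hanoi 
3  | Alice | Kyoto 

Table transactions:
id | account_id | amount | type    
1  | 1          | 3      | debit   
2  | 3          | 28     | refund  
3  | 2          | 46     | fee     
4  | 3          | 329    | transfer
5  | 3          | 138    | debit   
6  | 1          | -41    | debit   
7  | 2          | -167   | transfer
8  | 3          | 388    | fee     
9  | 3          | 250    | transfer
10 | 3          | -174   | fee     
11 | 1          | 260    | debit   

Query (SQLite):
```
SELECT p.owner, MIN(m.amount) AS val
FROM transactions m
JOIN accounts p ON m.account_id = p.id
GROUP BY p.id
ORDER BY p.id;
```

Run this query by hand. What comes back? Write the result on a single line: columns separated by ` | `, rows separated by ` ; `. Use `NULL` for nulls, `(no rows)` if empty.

Kira | -41 ; Mira | -167 ; Alice | -174

Join each transactions row to its accounts via account_id.
Group joined rows by accounts.id; compute MIN(m.amount) per group.
  1: ids {1, 6, 11} → MIN(m.amount)=-41
  2: ids {3, 7} → MIN(m.amount)=-167
  3: ids {2, 4, 5, 8, 9, 10} → MIN(m.amount)=-174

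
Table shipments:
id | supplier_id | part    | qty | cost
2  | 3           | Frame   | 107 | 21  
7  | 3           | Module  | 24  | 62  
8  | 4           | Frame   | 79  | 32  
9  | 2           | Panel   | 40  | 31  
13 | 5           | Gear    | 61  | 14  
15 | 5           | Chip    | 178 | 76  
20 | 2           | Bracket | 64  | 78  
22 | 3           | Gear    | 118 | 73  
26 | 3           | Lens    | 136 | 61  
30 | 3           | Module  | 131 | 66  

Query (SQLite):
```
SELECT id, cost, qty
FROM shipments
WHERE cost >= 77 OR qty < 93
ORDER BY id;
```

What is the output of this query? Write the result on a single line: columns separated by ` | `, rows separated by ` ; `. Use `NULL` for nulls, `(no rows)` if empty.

cost >= 77: ids {20}
qty < 93: ids {7, 8, 9, 13, 20}
Combine with OR.

7 | 62 | 24 ; 8 | 32 | 79 ; 9 | 31 | 40 ; 13 | 14 | 61 ; 20 | 78 | 64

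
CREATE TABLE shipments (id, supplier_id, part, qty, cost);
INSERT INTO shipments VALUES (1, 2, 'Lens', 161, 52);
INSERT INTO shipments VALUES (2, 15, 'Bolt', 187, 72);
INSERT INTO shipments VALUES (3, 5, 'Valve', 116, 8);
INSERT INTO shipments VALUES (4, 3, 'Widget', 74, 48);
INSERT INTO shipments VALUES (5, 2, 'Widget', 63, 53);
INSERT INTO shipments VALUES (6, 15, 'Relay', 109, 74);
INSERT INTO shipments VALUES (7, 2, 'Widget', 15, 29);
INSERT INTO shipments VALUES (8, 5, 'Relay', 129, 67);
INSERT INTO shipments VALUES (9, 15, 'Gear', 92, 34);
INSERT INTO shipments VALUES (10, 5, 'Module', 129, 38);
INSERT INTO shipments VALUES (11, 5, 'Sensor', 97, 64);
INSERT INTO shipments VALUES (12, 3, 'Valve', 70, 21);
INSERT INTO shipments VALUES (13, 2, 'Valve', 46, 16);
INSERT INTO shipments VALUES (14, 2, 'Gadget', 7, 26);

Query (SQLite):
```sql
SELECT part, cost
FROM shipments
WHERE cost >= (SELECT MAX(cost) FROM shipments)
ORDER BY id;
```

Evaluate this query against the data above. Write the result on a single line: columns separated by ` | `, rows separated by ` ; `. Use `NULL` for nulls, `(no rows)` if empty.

Relay | 74

Scalar subquery: MAX(cost) over all shipments rows = 74.
Keep rows where cost >= that value.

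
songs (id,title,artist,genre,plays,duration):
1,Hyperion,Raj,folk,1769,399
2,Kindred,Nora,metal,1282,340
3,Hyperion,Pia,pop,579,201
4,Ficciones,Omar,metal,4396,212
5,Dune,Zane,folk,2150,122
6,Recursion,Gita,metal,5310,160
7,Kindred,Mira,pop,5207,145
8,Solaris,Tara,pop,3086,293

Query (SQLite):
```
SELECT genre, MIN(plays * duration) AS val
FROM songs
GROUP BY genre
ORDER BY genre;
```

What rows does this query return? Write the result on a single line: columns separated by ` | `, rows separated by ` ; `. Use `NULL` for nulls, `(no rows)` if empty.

For each row compute plays * duration.
Group by genre; take MIN of the expression per group.
  folk: ids {1, 5} → MIN(plays * duration)=262300
  metal: ids {2, 4, 6} → MIN(plays * duration)=435880
  pop: ids {3, 7, 8} → MIN(plays * duration)=116379

folk | 262300 ; metal | 435880 ; pop | 116379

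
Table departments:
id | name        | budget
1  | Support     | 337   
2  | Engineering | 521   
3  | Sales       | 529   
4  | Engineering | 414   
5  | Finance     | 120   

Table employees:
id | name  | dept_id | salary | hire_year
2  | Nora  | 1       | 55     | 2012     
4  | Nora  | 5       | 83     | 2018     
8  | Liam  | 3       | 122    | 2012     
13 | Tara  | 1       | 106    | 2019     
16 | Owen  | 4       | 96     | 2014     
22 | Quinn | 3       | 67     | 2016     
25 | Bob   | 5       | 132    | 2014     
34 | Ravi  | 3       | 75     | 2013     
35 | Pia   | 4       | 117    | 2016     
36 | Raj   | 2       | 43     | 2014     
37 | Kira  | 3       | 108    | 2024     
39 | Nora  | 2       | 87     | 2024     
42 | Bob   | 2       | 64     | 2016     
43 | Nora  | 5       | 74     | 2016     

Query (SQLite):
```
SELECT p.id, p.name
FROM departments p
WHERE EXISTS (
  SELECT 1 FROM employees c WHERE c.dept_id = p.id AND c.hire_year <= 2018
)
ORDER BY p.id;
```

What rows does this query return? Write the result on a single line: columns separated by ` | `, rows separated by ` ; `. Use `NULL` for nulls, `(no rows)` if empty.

1 | Support ; 2 | Engineering ; 3 | Sales ; 4 | Engineering ; 5 | Finance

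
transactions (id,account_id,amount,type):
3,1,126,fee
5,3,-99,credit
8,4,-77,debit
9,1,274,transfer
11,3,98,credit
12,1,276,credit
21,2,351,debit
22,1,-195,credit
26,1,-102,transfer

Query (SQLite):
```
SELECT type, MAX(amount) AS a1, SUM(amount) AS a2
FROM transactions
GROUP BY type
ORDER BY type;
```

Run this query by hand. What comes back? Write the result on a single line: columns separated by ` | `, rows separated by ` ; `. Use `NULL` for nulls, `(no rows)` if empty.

Group transactions by type.
Per group compute: MAX(amount), SUM(amount).
  credit: ids {5, 11, 12, 22} → MAX(amount)=276, SUM(amount)=80
  debit: ids {8, 21} → MAX(amount)=351, SUM(amount)=274
  fee: ids {3} → MAX(amount)=126, SUM(amount)=126
  transfer: ids {9, 26} → MAX(amount)=274, SUM(amount)=172

credit | 276 | 80 ; debit | 351 | 274 ; fee | 126 | 126 ; transfer | 274 | 172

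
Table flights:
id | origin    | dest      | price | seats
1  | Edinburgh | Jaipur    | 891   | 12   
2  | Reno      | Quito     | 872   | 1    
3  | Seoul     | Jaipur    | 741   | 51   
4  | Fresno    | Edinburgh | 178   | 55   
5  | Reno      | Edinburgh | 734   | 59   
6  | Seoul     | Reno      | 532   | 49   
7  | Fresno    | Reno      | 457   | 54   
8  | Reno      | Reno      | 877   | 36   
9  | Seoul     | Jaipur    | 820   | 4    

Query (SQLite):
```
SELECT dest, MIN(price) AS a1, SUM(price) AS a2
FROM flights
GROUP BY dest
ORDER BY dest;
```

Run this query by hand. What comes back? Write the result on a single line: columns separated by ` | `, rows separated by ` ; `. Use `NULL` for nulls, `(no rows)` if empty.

Edinburgh | 178 | 912 ; Jaipur | 741 | 2452 ; Quito | 872 | 872 ; Reno | 457 | 1866

Group flights by dest.
Per group compute: MIN(price), SUM(price).
  Edinburgh: ids {4, 5} → MIN(price)=178, SUM(price)=912
  Jaipur: ids {1, 3, 9} → MIN(price)=741, SUM(price)=2452
  Quito: ids {2} → MIN(price)=872, SUM(price)=872
  Reno: ids {6, 7, 8} → MIN(price)=457, SUM(price)=1866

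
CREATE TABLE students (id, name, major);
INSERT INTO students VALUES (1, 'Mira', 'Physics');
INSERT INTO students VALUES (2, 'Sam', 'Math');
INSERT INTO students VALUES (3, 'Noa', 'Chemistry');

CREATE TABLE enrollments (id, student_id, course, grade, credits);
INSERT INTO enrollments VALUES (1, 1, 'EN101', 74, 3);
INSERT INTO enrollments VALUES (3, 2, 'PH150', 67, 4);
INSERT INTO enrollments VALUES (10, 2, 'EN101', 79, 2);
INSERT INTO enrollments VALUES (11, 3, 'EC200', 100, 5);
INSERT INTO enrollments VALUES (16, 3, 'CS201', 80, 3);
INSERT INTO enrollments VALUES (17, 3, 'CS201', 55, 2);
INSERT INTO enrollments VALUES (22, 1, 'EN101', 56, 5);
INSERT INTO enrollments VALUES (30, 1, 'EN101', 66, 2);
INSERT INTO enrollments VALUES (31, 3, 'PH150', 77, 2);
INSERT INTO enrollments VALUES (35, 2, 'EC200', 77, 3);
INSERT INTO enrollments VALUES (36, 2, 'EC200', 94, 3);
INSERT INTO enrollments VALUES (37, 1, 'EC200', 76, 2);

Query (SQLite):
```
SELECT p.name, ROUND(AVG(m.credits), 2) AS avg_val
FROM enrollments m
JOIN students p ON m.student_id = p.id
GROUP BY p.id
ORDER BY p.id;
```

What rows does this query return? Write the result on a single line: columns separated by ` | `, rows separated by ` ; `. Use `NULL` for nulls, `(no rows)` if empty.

Join each enrollments row to its students via student_id.
Group joined rows by students.id; compute ROUND(AVG(m.credits), 2) per group.
  1: ids {1, 22, 30, 37} → ROUND(AVG(m.credits), 2)=3
  2: ids {3, 10, 35, 36} → ROUND(AVG(m.credits), 2)=3
  3: ids {11, 16, 17, 31} → ROUND(AVG(m.credits), 2)=3

Mira | 3 ; Sam | 3 ; Noa | 3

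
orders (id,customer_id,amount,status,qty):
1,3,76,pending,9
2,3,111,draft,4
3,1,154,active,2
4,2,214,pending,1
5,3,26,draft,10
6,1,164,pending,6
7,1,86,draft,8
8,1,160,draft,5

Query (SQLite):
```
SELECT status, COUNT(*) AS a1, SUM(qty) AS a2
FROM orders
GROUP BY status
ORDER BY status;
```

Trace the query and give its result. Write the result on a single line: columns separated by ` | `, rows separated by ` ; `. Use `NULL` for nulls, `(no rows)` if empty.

Group orders by status.
Per group compute: COUNT(*), SUM(qty).
  active: ids {3} → COUNT(*)=1, SUM(qty)=2
  draft: ids {2, 5, 7, 8} → COUNT(*)=4, SUM(qty)=27
  pending: ids {1, 4, 6} → COUNT(*)=3, SUM(qty)=16

active | 1 | 2 ; draft | 4 | 27 ; pending | 3 | 16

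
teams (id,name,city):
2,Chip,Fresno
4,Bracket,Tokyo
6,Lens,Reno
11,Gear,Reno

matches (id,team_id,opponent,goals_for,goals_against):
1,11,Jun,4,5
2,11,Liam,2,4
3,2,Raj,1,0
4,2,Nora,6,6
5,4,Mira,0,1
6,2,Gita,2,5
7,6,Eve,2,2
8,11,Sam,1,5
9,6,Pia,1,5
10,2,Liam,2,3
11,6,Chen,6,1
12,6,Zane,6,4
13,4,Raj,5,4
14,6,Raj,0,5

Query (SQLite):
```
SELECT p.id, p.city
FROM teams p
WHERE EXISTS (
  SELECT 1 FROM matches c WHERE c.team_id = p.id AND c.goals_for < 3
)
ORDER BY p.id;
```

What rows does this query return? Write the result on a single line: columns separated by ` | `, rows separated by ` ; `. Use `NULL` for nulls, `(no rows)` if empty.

2 | Fresno ; 4 | Tokyo ; 6 | Reno ; 11 | Reno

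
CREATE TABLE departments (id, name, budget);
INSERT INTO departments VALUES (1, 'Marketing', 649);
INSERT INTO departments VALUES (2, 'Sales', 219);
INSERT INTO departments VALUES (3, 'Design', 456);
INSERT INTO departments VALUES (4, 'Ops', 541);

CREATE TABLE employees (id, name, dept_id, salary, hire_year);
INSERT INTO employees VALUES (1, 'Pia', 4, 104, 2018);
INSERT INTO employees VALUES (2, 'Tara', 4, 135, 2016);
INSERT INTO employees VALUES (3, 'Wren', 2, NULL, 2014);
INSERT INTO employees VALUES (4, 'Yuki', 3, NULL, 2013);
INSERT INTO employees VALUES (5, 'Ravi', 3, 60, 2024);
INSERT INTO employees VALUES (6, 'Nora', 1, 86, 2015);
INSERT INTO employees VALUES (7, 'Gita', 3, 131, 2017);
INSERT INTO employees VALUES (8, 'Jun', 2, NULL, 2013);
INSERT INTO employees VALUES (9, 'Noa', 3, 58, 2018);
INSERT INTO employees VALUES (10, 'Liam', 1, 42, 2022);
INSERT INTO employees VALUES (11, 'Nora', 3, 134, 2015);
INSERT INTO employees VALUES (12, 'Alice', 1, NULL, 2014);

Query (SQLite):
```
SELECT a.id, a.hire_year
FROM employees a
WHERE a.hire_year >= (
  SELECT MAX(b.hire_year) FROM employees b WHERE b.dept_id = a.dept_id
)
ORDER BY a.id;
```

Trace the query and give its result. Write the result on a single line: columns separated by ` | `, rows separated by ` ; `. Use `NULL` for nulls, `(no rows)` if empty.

For each employees row a, compute MAX(hire_year) over rows sharing a.dept_id.
Keep row a if a.hire_year >= that per-group MAX.
  dept_id=1: MAX(hire_year) = 2022
  dept_id=2: MAX(hire_year) = 2014
  dept_id=3: MAX(hire_year) = 2024
  dept_id=4: MAX(hire_year) = 2018

1 | 2018 ; 3 | 2014 ; 5 | 2024 ; 10 | 2022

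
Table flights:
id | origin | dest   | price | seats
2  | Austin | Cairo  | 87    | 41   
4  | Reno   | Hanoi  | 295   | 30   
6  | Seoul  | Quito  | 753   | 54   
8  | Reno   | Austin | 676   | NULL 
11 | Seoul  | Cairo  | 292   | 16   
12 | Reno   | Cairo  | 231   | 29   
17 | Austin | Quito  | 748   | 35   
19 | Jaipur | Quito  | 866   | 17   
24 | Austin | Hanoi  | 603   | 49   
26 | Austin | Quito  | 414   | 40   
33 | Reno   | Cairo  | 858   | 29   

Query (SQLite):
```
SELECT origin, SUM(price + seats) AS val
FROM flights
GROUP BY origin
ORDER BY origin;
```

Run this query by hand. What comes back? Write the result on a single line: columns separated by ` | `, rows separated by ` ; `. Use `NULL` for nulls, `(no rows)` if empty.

Austin | 2017 ; Jaipur | 883 ; Reno | 1472 ; Seoul | 1115

For each row compute price + seats.
Group by origin; take SUM of the expression per group.
  Austin: ids {2, 17, 24, 26} → SUM(price + seats)=2017
  Jaipur: ids {19} → SUM(price + seats)=883
  Reno: ids {4, 8, 12, 33} → SUM(price + seats)=1472
  Seoul: ids {6, 11} → SUM(price + seats)=1115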